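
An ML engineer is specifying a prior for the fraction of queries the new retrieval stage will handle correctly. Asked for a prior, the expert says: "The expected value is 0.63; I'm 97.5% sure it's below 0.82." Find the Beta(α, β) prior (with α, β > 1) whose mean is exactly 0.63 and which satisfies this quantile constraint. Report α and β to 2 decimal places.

With mean 0.63 fixed, write α = 0.63s, β = 0.37s where s = α+β.
Need P(θ < 0.82) = 0.975 under Beta(0.63s, 0.37s). Normal approximation: (q−m)/√(m(1−m)/s) ≈ z_{0.975} = 1.96, so s ≈ 0.63·0.37·(1.96)²/(0.82−0.63)² = 24.8.
At s = 24.8: P(θ<0.82) ≈ 0.985. Adjusting to match 0.975 gives s ≈ 20.38.
So α = 0.63·20.38 ≈ 12.84, β = 0.37·20.38 ≈ 7.54.

α ≈ 12.84, β ≈ 7.54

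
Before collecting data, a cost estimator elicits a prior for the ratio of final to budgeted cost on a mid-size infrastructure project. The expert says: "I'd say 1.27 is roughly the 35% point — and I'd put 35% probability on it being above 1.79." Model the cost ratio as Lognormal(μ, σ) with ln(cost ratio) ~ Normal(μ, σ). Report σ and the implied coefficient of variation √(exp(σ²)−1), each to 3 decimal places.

σ ≈ 0.445, CV ≈ 0.468

If T ~ Lognormal(μ,σ) then ln T ~ Normal(μ,σ), so the p-quantile of ln T is μ + z_p·σ.
ln(1.27) = 0.239 and ln(1.79) = 0.5822; z_{0.35} = -0.3853, z_{0.65} = 0.3853.
σ = (0.5822 − 0.239)/(0.3853 − (-0.3853)) = 0.445.
μ = 0.239 − (-0.3853)·0.445 = 0.411.
CV = √(exp(σ²)−1) = √(exp(0.1983)−1) = 0.468.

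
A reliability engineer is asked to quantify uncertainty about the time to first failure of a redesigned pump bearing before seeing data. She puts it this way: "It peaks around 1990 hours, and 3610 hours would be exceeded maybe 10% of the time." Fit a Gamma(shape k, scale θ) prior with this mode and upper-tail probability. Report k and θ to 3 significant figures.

Gamma(k,θ) with k>1 has mode (k−1)θ, so θ = 1990/(k−1).
Need P(X < 3610) = 0.9 with θ tied to k this way. Start at k = 2, θ = 1990: P(X<3610) ≈ 0.541.
Too low — raise k to concentrate. Iterating converges to k ≈ 6.37.
Then θ = 1990/(6.37−1) ≈ 370.

k ≈ 6.37, θ ≈ 370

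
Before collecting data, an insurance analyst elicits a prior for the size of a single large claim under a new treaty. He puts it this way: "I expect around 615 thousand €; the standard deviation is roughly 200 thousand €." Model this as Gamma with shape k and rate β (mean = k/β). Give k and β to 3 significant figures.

For Gamma(k, rate β): mean = k/β, variance = k/β², so CV = 1/√k.
CV = SD/mean = 200/615 = 0.3252, hence k = 1/CV² = 9.46.
Then β = k/mean = 9.46/615 = 0.0154.

k ≈ 9.46, β ≈ 0.0154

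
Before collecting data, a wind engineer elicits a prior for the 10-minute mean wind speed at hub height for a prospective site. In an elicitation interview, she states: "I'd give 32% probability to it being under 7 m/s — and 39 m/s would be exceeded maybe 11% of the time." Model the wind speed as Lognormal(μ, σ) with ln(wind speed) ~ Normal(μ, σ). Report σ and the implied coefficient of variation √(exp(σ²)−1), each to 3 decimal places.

σ ≈ 1.014, CV ≈ 1.340

If T ~ Lognormal(μ,σ) then ln T ~ Normal(μ,σ), so the p-quantile of ln T is μ + z_p·σ.
ln(7) = 1.946 and ln(39) = 3.664; z_{0.32} = -0.4677, z_{0.89} = 1.227.
σ = (3.664 − 1.946)/(1.227 − (-0.4677)) = 1.014.
μ = 1.946 − (-0.4677)·1.014 = 2.420.
CV = √(exp(σ²)−1) = √(exp(1.0278)−1) = 1.340.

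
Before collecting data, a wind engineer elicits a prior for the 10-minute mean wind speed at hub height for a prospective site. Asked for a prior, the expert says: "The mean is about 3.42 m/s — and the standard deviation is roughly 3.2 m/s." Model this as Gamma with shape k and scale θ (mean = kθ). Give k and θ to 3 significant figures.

For Gamma(k, scale θ): mean = kθ, variance = kθ², so CV = 1/√k.
CV = SD/mean = 3.2/3.42 = 0.9357, hence k = 1/CV² = 1.14.
Then θ = mean/k = 3.42/1.14 = 2.99.

k ≈ 1.14, θ ≈ 2.99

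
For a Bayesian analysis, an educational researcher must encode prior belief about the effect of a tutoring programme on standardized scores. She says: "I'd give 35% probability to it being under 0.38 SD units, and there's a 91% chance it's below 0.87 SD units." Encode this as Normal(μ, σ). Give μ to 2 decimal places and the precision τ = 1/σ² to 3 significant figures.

For Normal(μ,σ), the p-quantile is μ + z_p·σ. Here z_{0.35} = -0.3853, z_{0.91} = 1.341.
So 0.38 = μ − 0.3853σ and 0.87 = μ + 1.341σ.
Subtracting: σ = (0.87 − 0.38)/(1.341 − (-0.3853)) = 0.28.
Then μ = 0.38 − (-0.3853)·0.28 = 0.49.
Precision τ = 1/σ² = 1/0.2839² = 12.4.

μ = 0.49, τ = 12.4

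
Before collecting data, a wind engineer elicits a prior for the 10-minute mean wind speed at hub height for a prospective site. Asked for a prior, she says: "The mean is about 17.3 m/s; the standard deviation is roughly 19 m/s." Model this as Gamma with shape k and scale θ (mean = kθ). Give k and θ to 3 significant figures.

k ≈ 0.829, θ ≈ 20.9

For Gamma(k, scale θ): mean = kθ, variance = kθ², so CV = 1/√k.
CV = SD/mean = 19/17.3 = 1.098, hence k = 1/CV² = 0.829.
Then θ = mean/k = 17.3/0.829 = 20.9.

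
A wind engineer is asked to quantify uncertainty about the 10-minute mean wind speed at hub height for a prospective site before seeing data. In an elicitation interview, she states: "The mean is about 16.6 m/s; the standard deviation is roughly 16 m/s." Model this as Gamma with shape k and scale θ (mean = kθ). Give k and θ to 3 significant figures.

For Gamma(k, scale θ): mean = kθ, variance = kθ², so CV = 1/√k.
CV = SD/mean = 16/16.6 = 0.9639, hence k = 1/CV² = 1.08.
Then θ = mean/k = 16.6/1.08 = 15.4.

k ≈ 1.08, θ ≈ 15.4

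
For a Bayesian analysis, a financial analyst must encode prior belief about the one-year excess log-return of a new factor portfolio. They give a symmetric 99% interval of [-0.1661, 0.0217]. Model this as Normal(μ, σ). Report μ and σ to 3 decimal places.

A symmetric 99% interval runs μ ± z·σ with z = 2.576.
Half-width = 0.0939, so σ = 0.0939/2.576 = 0.036.
μ is the interval midpoint, -0.072.

μ = -0.072, σ = 0.036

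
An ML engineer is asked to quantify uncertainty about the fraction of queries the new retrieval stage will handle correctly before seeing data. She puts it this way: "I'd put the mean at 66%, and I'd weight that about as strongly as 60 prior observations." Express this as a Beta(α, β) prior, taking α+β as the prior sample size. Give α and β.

α = 39.6, β = 20.4

Under the effective-sample-size interpretation, Beta(α, β) has prior mean α/(α+β) and prior sample size α+β.
So α+β = 60 and α/(α+β) = 0.66, giving α = 0.66·60 = 39.6 and β = 60 − 39.6 = 20.4.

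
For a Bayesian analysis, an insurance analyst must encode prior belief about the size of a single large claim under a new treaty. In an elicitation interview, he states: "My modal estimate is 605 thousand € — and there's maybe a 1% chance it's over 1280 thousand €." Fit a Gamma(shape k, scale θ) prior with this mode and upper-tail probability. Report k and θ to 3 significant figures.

Gamma(k,θ) with k>1 has mode (k−1)θ, so θ = 605/(k−1).
Need P(X < 1280) = 0.99 with θ tied to k this way. Start at k = 2, θ = 605: P(X<1280) ≈ 0.624.
Too low — raise k to concentrate. Iterating converges to k ≈ 9.65.
Then θ = 605/(9.65−1) ≈ 69.9.

k ≈ 9.65, θ ≈ 69.9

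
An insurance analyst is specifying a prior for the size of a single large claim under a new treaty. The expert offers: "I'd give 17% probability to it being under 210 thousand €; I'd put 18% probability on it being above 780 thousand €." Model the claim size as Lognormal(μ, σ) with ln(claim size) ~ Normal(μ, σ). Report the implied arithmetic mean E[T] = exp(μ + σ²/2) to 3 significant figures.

If T ~ Lognormal(μ,σ) then ln T ~ Normal(μ,σ), so the p-quantile of ln T is μ + z_p·σ.
ln(210) = 5.347 and ln(780) = 6.659; z_{0.17} = -0.9542, z_{0.82} = 0.9154.
σ = (6.659 − 5.347)/(0.9154 − (-0.9542)) = 0.702.
μ = 5.347 − (-0.9542)·0.702 = 6.017.
E[T] = exp(μ + σ²/2) = exp(6.017 + 0.2463) = 525 thousand €.

E[T] ≈ 525 thousand €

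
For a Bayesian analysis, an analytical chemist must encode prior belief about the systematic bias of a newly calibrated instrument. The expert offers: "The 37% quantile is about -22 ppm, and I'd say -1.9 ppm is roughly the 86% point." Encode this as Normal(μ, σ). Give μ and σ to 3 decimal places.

μ = -17.277, σ = 14.233

The p-quantile of Normal(μ,σ) is μ + z_p·σ, with z_{0.37} = -0.3319 and z_{0.86} = 1.08.
Eliminate σ: μ = (z₂·x₁ − z₁·x₂)/(z₂ − z₁) = (1.08·-22 − (-0.3319)·-1.9)/1.412 = -17.277.
Then σ = (x₂ − x₁)/(z₂ − z₁) = (-1.9 − -22)/1.412 = 14.233.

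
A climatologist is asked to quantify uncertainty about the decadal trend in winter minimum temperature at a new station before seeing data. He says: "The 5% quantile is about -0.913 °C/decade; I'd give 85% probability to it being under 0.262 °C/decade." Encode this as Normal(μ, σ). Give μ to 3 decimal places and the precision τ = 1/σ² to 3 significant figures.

The p-quantile of Normal(μ,σ) is μ + z_p·σ, with z_{0.05} = -1.645 and z_{0.85} = 1.036.
Eliminate σ: μ = (z₂·x₁ − z₁·x₂)/(z₂ − z₁) = (1.036·-0.913 − (-1.645)·0.262)/2.681 = -0.192.
Then σ = (x₂ − x₁)/(z₂ − z₁) = (0.262 − -0.913)/2.681 = 0.438.
Precision τ = 1/σ² = 1/0.4382² = 5.21.

μ = -0.192, τ = 5.21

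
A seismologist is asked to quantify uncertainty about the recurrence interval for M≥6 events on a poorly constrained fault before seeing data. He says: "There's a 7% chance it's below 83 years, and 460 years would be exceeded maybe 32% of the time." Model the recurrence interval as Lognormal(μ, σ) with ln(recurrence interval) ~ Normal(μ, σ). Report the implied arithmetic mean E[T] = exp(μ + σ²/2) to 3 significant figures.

If T ~ Lognormal(μ,σ) then ln T ~ Normal(μ,σ), so the p-quantile of ln T is μ + z_p·σ.
ln(83) = 4.419 and ln(460) = 6.131; z_{0.07} = -1.476, z_{0.68} = 0.4677.
σ = (6.131 − 4.419)/(0.4677 − (-1.476)) = 0.881.
μ = 4.419 − (-1.476)·0.881 = 5.719.
E[T] = exp(μ + σ²/2) = exp(5.719 + 0.3882) = 449 years.

E[T] ≈ 449 years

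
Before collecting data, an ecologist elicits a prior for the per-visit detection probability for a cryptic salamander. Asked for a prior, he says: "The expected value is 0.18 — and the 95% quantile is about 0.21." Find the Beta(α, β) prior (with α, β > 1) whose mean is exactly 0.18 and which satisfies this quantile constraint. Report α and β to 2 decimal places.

With mean 0.18 fixed, write α = 0.18s, β = 0.82s where s = α+β.
Need P(θ < 0.21) = 0.95 under Beta(0.18s, 0.82s). Normal approximation: (q−m)/√(m(1−m)/s) ≈ z_{0.95} = 1.64, so s ≈ 0.18·0.82·(1.64)²/(0.21−0.18)² = 443.7.
At s = 443.7: P(θ<0.21) ≈ 0.946. Adjusting to match 0.95 gives s ≈ 466.23.
So α = 0.18·466.23 ≈ 83.92, β = 0.82·466.23 ≈ 382.31.

α ≈ 83.92, β ≈ 382.31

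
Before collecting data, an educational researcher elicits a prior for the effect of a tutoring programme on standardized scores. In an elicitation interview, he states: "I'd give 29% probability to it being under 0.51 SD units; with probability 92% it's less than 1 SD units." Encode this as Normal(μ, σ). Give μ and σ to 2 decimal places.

μ = 0.65, σ = 0.25

The p-quantile of Normal(μ,σ) is μ + z_p·σ, with z_{0.29} = -0.5534 and z_{0.92} = 1.405.
Eliminate σ: μ = (z₂·x₁ − z₁·x₂)/(z₂ − z₁) = (1.405·0.51 − (-0.5534)·1)/1.958 = 0.65.
Then σ = (x₂ − x₁)/(z₂ − z₁) = (1 − 0.51)/1.958 = 0.25.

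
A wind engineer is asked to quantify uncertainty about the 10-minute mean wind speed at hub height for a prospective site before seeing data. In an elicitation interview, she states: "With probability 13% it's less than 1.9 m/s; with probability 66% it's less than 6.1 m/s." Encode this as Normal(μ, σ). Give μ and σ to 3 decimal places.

The p-quantile of Normal(μ,σ) is μ + z_p·σ, with z_{0.13} = -1.126 and z_{0.66} = 0.4125.
Eliminate σ: μ = (z₂·x₁ − z₁·x₂)/(z₂ − z₁) = (0.4125·1.9 − (-1.126)·6.1)/1.539 = 4.974.
Then σ = (x₂ − x₁)/(z₂ − z₁) = (6.1 − 1.9)/1.539 = 2.729.

μ = 4.974, σ = 2.729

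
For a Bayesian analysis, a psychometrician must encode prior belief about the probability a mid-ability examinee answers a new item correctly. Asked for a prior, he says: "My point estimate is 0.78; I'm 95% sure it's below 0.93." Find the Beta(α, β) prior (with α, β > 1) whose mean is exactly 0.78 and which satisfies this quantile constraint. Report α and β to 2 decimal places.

α ≈ 11.02, β ≈ 3.11

With mean 0.78 fixed, write α = 0.78s, β = 0.22s where s = α+β.
Need P(θ < 0.93) = 0.95 under Beta(0.78s, 0.22s). Normal approximation: (q−m)/√(m(1−m)/s) ≈ z_{0.95} = 1.64, so s ≈ 0.78·0.22·(1.64)²/(0.93−0.78)² = 20.6.
At s = 20.6: P(θ<0.93) ≈ 0.980. Adjusting to match 0.95 gives s ≈ 14.13.
So α = 0.78·14.13 ≈ 11.02, β = 0.22·14.13 ≈ 3.11.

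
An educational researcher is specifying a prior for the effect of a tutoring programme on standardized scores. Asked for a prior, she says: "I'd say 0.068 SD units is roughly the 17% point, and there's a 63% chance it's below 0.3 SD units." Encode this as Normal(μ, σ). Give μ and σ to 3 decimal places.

The p-quantile of Normal(μ,σ) is μ + z_p·σ, with z_{0.17} = -0.9542 and z_{0.63} = 0.3319.
Eliminate σ: μ = (z₂·x₁ − z₁·x₂)/(z₂ − z₁) = (0.3319·0.068 − (-0.9542)·0.3)/1.286 = 0.240.
Then σ = (x₂ − x₁)/(z₂ − z₁) = (0.3 − 0.068)/1.286 = 0.180.

μ = 0.240, σ = 0.180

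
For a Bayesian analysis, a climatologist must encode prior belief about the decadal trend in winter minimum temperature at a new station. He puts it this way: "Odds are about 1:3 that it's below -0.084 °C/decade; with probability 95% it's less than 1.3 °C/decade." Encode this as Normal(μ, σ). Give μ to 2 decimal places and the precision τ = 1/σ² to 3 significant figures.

For Normal(μ,σ), the p-quantile is μ + z_p·σ. Here z_{0.25} = -0.6745, z_{0.95} = 1.645.
So -0.084 = μ − 0.6745σ and 1.3 = μ + 1.645σ.
Subtracting: σ = (1.3 − -0.084)/(1.645 − (-0.6745)) = 0.60.
Then μ = -0.084 − (-0.6745)·0.60 = 0.32.
Precision τ = 1/σ² = 1/0.5967² = 2.81.

μ = 0.32, τ = 2.81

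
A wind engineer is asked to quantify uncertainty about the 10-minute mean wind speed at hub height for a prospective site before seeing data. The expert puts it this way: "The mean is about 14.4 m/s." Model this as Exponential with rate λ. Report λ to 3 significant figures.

Exponential mean = 1/λ, so λ = 1/14.4 = 0.0694.

λ ≈ 0.0694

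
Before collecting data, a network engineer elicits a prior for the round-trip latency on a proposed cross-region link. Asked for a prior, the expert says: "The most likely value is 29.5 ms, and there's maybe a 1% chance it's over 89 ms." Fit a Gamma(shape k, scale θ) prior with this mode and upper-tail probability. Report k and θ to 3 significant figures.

k ≈ 4.69, θ ≈ 8

Gamma(k,θ) with k>1 has mode (k−1)θ, so θ = 29.5/(k−1).
Need P(X < 89) = 0.99 with θ tied to k this way. Start at k = 2, θ = 29.5: P(X<89) ≈ 0.803.
Too low — raise k to concentrate. Iterating converges to k ≈ 4.69.
Then θ = 29.5/(4.69−1) ≈ 8.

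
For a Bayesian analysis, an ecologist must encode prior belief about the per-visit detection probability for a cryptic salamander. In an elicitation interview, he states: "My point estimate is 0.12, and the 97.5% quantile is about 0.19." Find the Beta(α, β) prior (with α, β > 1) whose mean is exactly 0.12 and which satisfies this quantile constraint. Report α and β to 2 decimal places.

α ≈ 12.04, β ≈ 88.27

With mean 0.12 fixed, write α = 0.12s, β = 0.88s where s = α+β.
Need P(θ < 0.19) = 0.975 under Beta(0.12s, 0.88s). Normal approximation: (q−m)/√(m(1−m)/s) ≈ z_{0.975} = 1.96, so s ≈ 0.12·0.88·(1.96)²/(0.19−0.12)² = 82.8.
At s = 82.8: P(θ<0.19) ≈ 0.964. Adjusting to match 0.975 gives s ≈ 100.31.
So α = 0.12·100.31 ≈ 12.04, β = 0.88·100.31 ≈ 88.27.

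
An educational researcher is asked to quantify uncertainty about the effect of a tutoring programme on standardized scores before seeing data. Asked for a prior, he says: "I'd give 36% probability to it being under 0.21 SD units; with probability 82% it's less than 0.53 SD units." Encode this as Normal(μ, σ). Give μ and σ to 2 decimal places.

μ = 0.30, σ = 0.25

The p-quantile of Normal(μ,σ) is μ + z_p·σ, with z_{0.36} = -0.3585 and z_{0.82} = 0.9154.
Eliminate σ: μ = (z₂·x₁ − z₁·x₂)/(z₂ − z₁) = (0.9154·0.21 − (-0.3585)·0.53)/1.274 = 0.30.
Then σ = (x₂ − x₁)/(z₂ − z₁) = (0.53 − 0.21)/1.274 = 0.25.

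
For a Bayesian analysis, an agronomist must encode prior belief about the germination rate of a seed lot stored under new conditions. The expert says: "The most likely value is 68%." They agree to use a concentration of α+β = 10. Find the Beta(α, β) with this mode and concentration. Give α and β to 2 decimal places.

α = 6.44, β = 3.56

For α,β > 1 the Beta mode is (α−1)/(α+β−2). With α+β = 10, the mode is (α−1)/8.
Set (α−1)/8 = 0.68 → α = 1 + 0.68·8 = 6.44.
β = 10 − α = 3.56.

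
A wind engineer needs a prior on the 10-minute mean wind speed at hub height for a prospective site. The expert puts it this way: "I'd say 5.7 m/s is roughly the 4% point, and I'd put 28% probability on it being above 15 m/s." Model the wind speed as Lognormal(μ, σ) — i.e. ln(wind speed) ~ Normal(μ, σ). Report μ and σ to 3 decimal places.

If T ~ Lognormal(μ,σ) then ln T ~ Normal(μ,σ), so the p-quantile of ln T is μ + z_p·σ.
ln(5.7) = 1.74 and ln(15) = 2.708; z_{0.04} = -1.751, z_{0.72} = 0.5828.
σ = (2.708 − 1.74)/(0.5828 − (-1.751)) = 0.415.
μ = 1.74 − (-1.751)·0.415 = 2.466.

μ ≈ 2.466, σ ≈ 0.415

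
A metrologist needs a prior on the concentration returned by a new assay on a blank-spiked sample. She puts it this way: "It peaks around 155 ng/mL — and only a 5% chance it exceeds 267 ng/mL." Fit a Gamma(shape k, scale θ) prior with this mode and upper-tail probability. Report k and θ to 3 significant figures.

k ≈ 10.4, θ ≈ 16.4

Gamma(k,θ) with k>1 has mode (k−1)θ, so θ = 155/(k−1).
Need P(X < 267) = 0.95 with θ tied to k this way. Start at k = 2, θ = 155: P(X<267) ≈ 0.514.
Too low — raise k to concentrate. Iterating converges to k ≈ 10.4.
Then θ = 155/(10.4−1) ≈ 16.4.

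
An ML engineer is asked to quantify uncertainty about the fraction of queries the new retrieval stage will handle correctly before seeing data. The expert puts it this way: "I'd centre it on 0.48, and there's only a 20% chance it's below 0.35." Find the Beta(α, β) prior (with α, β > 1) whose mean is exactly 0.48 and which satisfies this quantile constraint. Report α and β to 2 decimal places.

With mean 0.48 fixed, write α = 0.48s, β = 0.52s where s = α+β.
Need P(θ < 0.35) = 0.2 under Beta(0.48s, 0.52s). Normal approximation: (q−m)/√(m(1−m)/s) ≈ z_{0.2} = -0.842, so s ≈ 0.48·0.52·(-0.842)²/(0.35−0.48)² = 10.5.
At s = 10.5: P(θ<0.35) ≈ 0.202. Adjusting to match 0.2 gives s ≈ 10.64.
So α = 0.48·10.64 ≈ 5.11, β = 0.52·10.64 ≈ 5.53.

α ≈ 5.11, β ≈ 5.53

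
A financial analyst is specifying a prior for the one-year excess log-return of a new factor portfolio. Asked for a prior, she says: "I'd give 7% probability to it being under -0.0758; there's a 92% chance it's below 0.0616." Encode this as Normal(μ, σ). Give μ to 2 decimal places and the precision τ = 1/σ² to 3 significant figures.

For Normal(μ,σ), the p-quantile is μ + z_p·σ. Here z_{0.07} = -1.476, z_{0.92} = 1.405.
So -0.0758 = μ − 1.476σ and 0.0616 = μ + 1.405σ.
Subtracting: σ = (0.0616 − -0.0758)/(1.405 − (-1.476)) = 0.05.
Then μ = -0.0758 − (-1.476)·0.05 = -0.01.
Precision τ = 1/σ² = 1/0.04769² = 440.

μ = -0.01, τ = 440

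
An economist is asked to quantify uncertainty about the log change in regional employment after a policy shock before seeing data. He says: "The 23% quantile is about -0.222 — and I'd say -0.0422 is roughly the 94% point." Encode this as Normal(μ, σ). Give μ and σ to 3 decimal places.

For Normal(μ,σ), the p-quantile is μ + z_p·σ. Here z_{0.23} = -0.7388, z_{0.94} = 1.555.
So -0.222 = μ − 0.7388σ and -0.0422 = μ + 1.555σ.
Subtracting: σ = (-0.0422 − -0.222)/(1.555 − (-0.7388)) = 0.078.
Then μ = -0.222 − (-0.7388)·0.078 = -0.164.

μ = -0.164, σ = 0.078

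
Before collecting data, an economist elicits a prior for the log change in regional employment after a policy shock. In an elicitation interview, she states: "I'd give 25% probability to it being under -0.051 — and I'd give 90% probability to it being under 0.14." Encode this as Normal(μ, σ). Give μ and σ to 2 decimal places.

The p-quantile of Normal(μ,σ) is μ + z_p·σ, with z_{0.25} = -0.6745 and z_{0.9} = 1.282.
Eliminate σ: μ = (z₂·x₁ − z₁·x₂)/(z₂ − z₁) = (1.282·-0.051 − (-0.6745)·0.14)/1.956 = 0.01.
Then σ = (x₂ − x₁)/(z₂ − z₁) = (0.14 − -0.051)/1.956 = 0.10.

μ = 0.01, σ = 0.10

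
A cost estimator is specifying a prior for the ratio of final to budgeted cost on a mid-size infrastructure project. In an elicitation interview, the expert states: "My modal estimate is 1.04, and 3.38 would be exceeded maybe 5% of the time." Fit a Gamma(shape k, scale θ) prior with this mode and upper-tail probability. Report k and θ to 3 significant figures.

Gamma(k,θ) with k>1 has mode (k−1)θ, so θ = 1.04/(k−1).
Need P(X < 3.38) = 0.95 with θ tied to k this way. Start at k = 2, θ = 1.04: P(X<3.38) ≈ 0.835.
Too low — raise k to concentrate. Iterating converges to k ≈ 2.88.
Then θ = 1.04/(2.88−1) ≈ 0.552.

k ≈ 2.88, θ ≈ 0.552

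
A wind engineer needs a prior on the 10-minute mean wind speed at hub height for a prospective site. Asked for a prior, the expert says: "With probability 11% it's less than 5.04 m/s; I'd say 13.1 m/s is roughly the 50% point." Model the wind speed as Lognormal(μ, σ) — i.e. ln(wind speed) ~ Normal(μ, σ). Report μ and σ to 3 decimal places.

If T ~ Lognormal(μ,σ) then ln T ~ Normal(μ,σ), so the p-quantile of ln T is μ + z_p·σ.
ln(5.04) = 1.617 and ln(13.1) = 2.573; z_{0.11} = -1.227, z_{0.5} = 0.
σ = (2.573 − 1.617)/(0 − (-1.227)) = 0.779.
μ = 1.617 − (-1.227)·0.779 = 2.573.

μ ≈ 2.573, σ ≈ 0.779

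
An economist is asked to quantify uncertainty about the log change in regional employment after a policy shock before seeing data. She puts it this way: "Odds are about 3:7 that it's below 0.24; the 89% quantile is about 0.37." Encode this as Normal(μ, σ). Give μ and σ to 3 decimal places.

For Normal(μ,σ), the p-quantile is μ + z_p·σ. Here z_{0.3} = -0.5244, z_{0.89} = 1.227.
So 0.24 = μ − 0.5244σ and 0.37 = μ + 1.227σ.
Subtracting: σ = (0.37 − 0.24)/(1.227 − (-0.5244)) = 0.074.
Then μ = 0.24 − (-0.5244)·0.074 = 0.279.

μ = 0.279, σ = 0.074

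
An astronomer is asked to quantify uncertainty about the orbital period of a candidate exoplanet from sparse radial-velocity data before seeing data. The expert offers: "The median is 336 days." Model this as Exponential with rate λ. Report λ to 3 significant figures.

Exponential median = ln 2 / λ, so λ = ln 2 / 336.0 = 0.00206.

λ ≈ 0.00206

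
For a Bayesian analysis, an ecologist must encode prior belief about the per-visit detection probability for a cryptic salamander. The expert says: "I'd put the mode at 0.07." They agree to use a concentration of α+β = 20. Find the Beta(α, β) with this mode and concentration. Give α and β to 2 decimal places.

α = 2.26, β = 17.74

For α,β > 1 the Beta mode is (α−1)/(α+β−2). With α+β = 20, the mode is (α−1)/18.
Set (α−1)/18 = 0.07 → α = 1 + 0.07·18 = 2.26.
β = 20 − α = 17.74.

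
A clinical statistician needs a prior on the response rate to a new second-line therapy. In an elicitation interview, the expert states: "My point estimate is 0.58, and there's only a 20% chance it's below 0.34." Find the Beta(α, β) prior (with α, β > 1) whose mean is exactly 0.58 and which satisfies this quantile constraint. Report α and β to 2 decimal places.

α ≈ 1.72, β ≈ 1.25

With mean 0.58 fixed, write α = 0.58s, β = 0.42s where s = α+β.
Need P(θ < 0.34) = 0.2 under Beta(0.58s, 0.42s). Normal approximation: (q−m)/√(m(1−m)/s) ≈ z_{0.2} = -0.842, so s ≈ 0.58·0.42·(-0.842)²/(0.34−0.58)² = 3.0.
At s = 3.0: P(θ<0.34) ≈ 0.199. Adjusting to match 0.2 gives s ≈ 2.97.
So α = 0.58·2.97 ≈ 1.72, β = 0.42·2.97 ≈ 1.25.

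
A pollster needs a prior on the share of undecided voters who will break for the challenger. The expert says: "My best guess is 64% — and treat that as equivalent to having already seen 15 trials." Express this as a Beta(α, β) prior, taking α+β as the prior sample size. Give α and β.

Under the effective-sample-size interpretation, Beta(α, β) has prior mean α/(α+β) and prior sample size α+β.
So α+β = 15 and α/(α+β) = 0.64, giving α = 0.64·15 = 9.6 and β = 15 − 9.6 = 5.4.

α = 9.6, β = 5.4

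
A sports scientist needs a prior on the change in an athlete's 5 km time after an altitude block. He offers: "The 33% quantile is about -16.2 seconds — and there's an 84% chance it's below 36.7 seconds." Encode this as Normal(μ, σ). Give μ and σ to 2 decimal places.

μ = 0.02, σ = 36.88

The p-quantile of Normal(μ,σ) is μ + z_p·σ, with z_{0.33} = -0.4399 and z_{0.84} = 0.9945.
Eliminate σ: μ = (z₂·x₁ − z₁·x₂)/(z₂ − z₁) = (0.9945·-16.2 − (-0.4399)·36.7)/1.434 = 0.02.
Then σ = (x₂ − x₁)/(z₂ − z₁) = (36.7 − -16.2)/1.434 = 36.88.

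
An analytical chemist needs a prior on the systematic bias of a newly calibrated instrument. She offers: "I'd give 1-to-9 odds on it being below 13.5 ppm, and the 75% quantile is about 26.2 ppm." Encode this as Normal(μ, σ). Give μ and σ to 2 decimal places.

For Normal(μ,σ), the p-quantile is μ + z_p·σ. Here z_{0.1} = -1.282, z_{0.75} = 0.6745.
So 13.5 = μ − 1.282σ and 26.2 = μ + 0.6745σ.
Subtracting: σ = (26.2 − 13.5)/(0.6745 − (-1.282)) = 6.49.
Then μ = 13.5 − (-1.282)·6.49 = 21.82.

μ = 21.82, σ = 6.49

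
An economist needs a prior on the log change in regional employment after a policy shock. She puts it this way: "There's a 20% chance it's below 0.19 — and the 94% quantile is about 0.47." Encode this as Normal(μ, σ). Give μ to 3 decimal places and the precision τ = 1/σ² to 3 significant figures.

For Normal(μ,σ), the p-quantile is μ + z_p·σ. Here z_{0.2} = -0.8416, z_{0.94} = 1.555.
So 0.19 = μ − 0.8416σ and 0.47 = μ + 1.555σ.
Subtracting: σ = (0.47 − 0.19)/(1.555 − (-0.8416)) = 0.117.
Then μ = 0.19 − (-0.8416)·0.117 = 0.288.
Precision τ = 1/σ² = 1/0.1168² = 73.2.

μ = 0.288, τ = 73.2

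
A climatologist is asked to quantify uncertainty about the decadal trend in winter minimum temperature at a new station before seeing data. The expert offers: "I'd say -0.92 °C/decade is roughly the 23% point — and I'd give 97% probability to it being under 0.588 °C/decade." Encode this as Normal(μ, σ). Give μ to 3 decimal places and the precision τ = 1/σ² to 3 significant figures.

For Normal(μ,σ), the p-quantile is μ + z_p·σ. Here z_{0.23} = -0.7388, z_{0.97} = 1.881.
So -0.92 = μ − 0.7388σ and 0.588 = μ + 1.881σ.
Subtracting: σ = (0.588 − -0.92)/(1.881 − (-0.7388)) = 0.576.
Then μ = -0.92 − (-0.7388)·0.576 = -0.495.
Precision τ = 1/σ² = 1/0.5757² = 3.02.

μ = -0.495, τ = 3.02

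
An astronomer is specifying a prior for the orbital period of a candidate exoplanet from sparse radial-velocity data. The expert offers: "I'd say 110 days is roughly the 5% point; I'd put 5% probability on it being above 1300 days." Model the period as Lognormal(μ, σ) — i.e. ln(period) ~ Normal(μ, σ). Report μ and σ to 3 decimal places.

μ ≈ 5.935, σ ≈ 0.751

If T ~ Lognormal(μ,σ) then ln T ~ Normal(μ,σ), so the p-quantile of ln T is μ + z_p·σ.
ln(110) = 4.7 and ln(1300) = 7.17; z_{0.05} = -1.645, z_{0.95} = 1.645.
σ = (7.17 − 4.7)/(1.645 − (-1.645)) = 0.751.
μ = 4.7 − (-1.645)·0.751 = 5.935.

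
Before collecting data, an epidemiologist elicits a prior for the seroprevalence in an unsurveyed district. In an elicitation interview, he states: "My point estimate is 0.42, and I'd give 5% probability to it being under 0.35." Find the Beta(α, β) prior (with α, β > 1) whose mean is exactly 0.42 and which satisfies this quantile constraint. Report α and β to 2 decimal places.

With mean 0.42 fixed, write α = 0.42s, β = 0.58s where s = α+β.
Need P(θ < 0.35) = 0.05 under Beta(0.42s, 0.58s). Normal approximation: (q−m)/√(m(1−m)/s) ≈ z_{0.05} = -1.64, so s ≈ 0.42·0.58·(-1.64)²/(0.35−0.42)² = 134.5.
At s = 134.5: P(θ<0.35) ≈ 0.048. Adjusting to match 0.05 gives s ≈ 130.98.
So α = 0.42·130.98 ≈ 55.01, β = 0.58·130.98 ≈ 75.97.

α ≈ 55.01, β ≈ 75.97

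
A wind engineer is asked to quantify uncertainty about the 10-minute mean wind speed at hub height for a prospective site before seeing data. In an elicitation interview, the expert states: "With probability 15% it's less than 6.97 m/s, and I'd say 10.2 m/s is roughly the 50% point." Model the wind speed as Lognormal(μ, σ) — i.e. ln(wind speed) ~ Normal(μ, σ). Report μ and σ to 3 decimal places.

μ ≈ 2.322, σ ≈ 0.367

If T ~ Lognormal(μ,σ) then ln T ~ Normal(μ,σ), so the p-quantile of ln T is μ + z_p·σ.
ln(6.97) = 1.942 and ln(10.2) = 2.322; z_{0.15} = -1.036, z_{0.5} = 0.
σ = (2.322 − 1.942)/(0 − (-1.036)) = 0.367.
μ = 1.942 − (-1.036)·0.367 = 2.322.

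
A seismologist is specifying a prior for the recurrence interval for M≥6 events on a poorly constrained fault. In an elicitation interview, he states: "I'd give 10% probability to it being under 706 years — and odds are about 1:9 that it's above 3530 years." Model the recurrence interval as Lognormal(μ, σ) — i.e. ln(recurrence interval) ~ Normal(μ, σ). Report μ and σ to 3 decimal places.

If T ~ Lognormal(μ,σ) then ln T ~ Normal(μ,σ), so the p-quantile of ln T is μ + z_p·σ.
ln(706) = 6.56 and ln(3530) = 8.169; z_{0.1} = -1.282, z_{0.9} = 1.282.
σ = (8.169 − 6.56)/(1.282 − (-1.282)) = 0.628.
μ = 6.56 − (-1.282)·0.628 = 7.364.

μ ≈ 7.364, σ ≈ 0.628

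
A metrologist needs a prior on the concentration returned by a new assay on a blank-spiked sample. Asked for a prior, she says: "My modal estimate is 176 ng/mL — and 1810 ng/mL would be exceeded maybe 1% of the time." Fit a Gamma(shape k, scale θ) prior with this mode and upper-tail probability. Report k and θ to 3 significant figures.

k ≈ 1.56, θ ≈ 312

Gamma(k,θ) with k>1 has mode (k−1)θ, so θ = 176/(k−1).
Need P(X < 1810) = 0.99 with θ tied to k this way. Start at k = 2, θ = 176: P(X<1810) ≈ 1.000.
Too high — lower k to spread out. Iterating converges to k ≈ 1.56.
Then θ = 176/(1.56−1) ≈ 312.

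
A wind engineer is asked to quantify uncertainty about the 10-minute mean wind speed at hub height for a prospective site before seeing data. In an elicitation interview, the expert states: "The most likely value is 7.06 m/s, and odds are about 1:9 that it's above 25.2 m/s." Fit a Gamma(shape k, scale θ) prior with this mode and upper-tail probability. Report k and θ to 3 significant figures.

k ≈ 2.15, θ ≈ 6.12

Gamma(k,θ) with k>1 has mode (k−1)θ, so θ = 7.06/(k−1).
Need P(X < 25.2) = 0.9 with θ tied to k this way. Start at k = 2, θ = 7.06: P(X<25.2) ≈ 0.871.
Too low — raise k to concentrate. Iterating converges to k ≈ 2.15.
Then θ = 7.06/(2.15−1) ≈ 6.12.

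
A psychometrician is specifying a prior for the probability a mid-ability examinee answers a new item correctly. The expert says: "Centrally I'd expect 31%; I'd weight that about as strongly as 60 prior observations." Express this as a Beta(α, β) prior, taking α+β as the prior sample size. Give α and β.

Under the effective-sample-size interpretation, Beta(α, β) has prior mean α/(α+β) and prior sample size α+β.
So α+β = 60 and α/(α+β) = 0.31, giving α = 0.31·60 = 18.6 and β = 60 − 18.6 = 41.4.

α = 18.6, β = 41.4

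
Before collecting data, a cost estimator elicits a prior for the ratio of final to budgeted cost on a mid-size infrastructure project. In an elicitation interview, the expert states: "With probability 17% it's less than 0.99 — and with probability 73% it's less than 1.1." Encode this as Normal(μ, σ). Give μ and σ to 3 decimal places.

The p-quantile of Normal(μ,σ) is μ + z_p·σ, with z_{0.17} = -0.9542 and z_{0.73} = 0.6128.
Eliminate σ: μ = (z₂·x₁ − z₁·x₂)/(z₂ − z₁) = (0.6128·0.99 − (-0.9542)·1.1)/1.567 = 1.057.
Then σ = (x₂ − x₁)/(z₂ − z₁) = (1.1 − 0.99)/1.567 = 0.070.

μ = 1.057, σ = 0.070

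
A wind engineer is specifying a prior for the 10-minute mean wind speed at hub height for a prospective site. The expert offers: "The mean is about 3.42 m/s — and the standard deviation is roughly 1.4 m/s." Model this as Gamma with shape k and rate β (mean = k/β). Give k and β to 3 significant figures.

k ≈ 5.97, β ≈ 1.74

For Gamma(k, rate β): mean = k/β, variance = k/β², so CV = 1/√k.
CV = SD/mean = 1.4/3.42 = 0.4094, hence k = 1/CV² = 5.97.
Then β = k/mean = 5.97/3.42 = 1.74.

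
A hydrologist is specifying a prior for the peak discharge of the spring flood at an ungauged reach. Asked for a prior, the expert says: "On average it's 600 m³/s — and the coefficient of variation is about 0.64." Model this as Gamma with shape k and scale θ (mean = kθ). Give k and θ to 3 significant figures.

For Gamma(k, scale θ): mean = kθ, variance = kθ², so CV = 1/√k.
CV = 0.64, hence k = 1/CV² = 2.44.
Then θ = mean/k = 600/2.44 = 246.

k ≈ 2.44, θ ≈ 246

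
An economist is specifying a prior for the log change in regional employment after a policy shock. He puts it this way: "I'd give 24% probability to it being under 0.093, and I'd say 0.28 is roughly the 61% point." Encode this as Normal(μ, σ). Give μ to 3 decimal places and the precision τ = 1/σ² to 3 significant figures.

μ = 0.227, τ = 27.8

For Normal(μ,σ), the p-quantile is μ + z_p·σ. Here z_{0.24} = -0.7063, z_{0.61} = 0.2793.
So 0.093 = μ − 0.7063σ and 0.28 = μ + 0.2793σ.
Subtracting: σ = (0.28 − 0.093)/(0.2793 − (-0.7063)) = 0.190.
Then μ = 0.093 − (-0.7063)·0.190 = 0.227.
Precision τ = 1/σ² = 1/0.1897² = 27.8.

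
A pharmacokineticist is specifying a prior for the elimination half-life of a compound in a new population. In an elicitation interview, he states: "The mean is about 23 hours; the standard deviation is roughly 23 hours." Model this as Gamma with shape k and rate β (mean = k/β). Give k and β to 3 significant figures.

k ≈ 1, β ≈ 0.0435

For Gamma(k, rate β): mean = k/β, variance = k/β², so CV = 1/√k.
CV = SD/mean = 23/23 = 1, hence k = 1/CV² = 1.
Then β = k/mean = 1/23 = 0.0435.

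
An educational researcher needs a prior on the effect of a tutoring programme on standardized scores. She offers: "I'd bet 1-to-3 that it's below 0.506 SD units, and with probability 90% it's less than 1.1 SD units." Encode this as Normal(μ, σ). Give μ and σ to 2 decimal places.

μ = 0.71, σ = 0.30

For Normal(μ,σ), the p-quantile is μ + z_p·σ. Here z_{0.25} = -0.6745, z_{0.9} = 1.282.
So 0.506 = μ − 0.6745σ and 1.1 = μ + 1.282σ.
Subtracting: σ = (1.1 − 0.506)/(1.282 − (-0.6745)) = 0.30.
Then μ = 0.506 − (-0.6745)·0.30 = 0.71.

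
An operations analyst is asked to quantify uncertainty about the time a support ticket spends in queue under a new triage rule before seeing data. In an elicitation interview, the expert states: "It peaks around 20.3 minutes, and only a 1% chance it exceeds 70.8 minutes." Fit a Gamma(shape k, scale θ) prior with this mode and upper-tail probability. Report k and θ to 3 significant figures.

Gamma(k,θ) with k>1 has mode (k−1)θ, so θ = 20.3/(k−1).
Need P(X < 70.8) = 0.99 with θ tied to k this way. Start at k = 2, θ = 20.3: P(X<70.8) ≈ 0.863.
Too low — raise k to concentrate. Iterating converges to k ≈ 3.78.
Then θ = 20.3/(3.78−1) ≈ 7.31.

k ≈ 3.78, θ ≈ 7.31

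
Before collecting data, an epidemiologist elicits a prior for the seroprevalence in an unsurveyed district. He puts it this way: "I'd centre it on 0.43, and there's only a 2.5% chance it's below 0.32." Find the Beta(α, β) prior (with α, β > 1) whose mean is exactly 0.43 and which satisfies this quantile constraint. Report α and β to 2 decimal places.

With mean 0.43 fixed, write α = 0.43s, β = 0.57s where s = α+β.
Need P(θ < 0.32) = 0.025 under Beta(0.43s, 0.57s). Normal approximation: (q−m)/√(m(1−m)/s) ≈ z_{0.025} = -1.96, so s ≈ 0.43·0.57·(-1.96)²/(0.32−0.43)² = 77.8.
At s = 77.8: P(θ<0.32) ≈ 0.022. Adjusting to match 0.025 gives s ≈ 73.88.
So α = 0.43·73.88 ≈ 31.77, β = 0.57·73.88 ≈ 42.11.

α ≈ 31.77, β ≈ 42.11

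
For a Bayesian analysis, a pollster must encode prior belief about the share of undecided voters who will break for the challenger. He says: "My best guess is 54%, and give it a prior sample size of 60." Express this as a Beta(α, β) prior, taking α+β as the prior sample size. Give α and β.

Under the effective-sample-size interpretation, Beta(α, β) has prior mean α/(α+β) and prior sample size α+β.
So α+β = 60 and α/(α+β) = 0.54, giving α = 0.54·60 = 32.4 and β = 60 − 32.4 = 27.6.

α = 32.4, β = 27.6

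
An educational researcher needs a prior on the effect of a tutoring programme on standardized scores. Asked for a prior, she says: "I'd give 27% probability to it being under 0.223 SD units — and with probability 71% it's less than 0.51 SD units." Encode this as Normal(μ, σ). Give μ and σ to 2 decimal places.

For Normal(μ,σ), the p-quantile is μ + z_p·σ. Here z_{0.27} = -0.6128, z_{0.71} = 0.5534.
So 0.223 = μ − 0.6128σ and 0.51 = μ + 0.5534σ.
Subtracting: σ = (0.51 − 0.223)/(0.5534 − (-0.6128)) = 0.25.
Then μ = 0.223 − (-0.6128)·0.25 = 0.37.

μ = 0.37, σ = 0.25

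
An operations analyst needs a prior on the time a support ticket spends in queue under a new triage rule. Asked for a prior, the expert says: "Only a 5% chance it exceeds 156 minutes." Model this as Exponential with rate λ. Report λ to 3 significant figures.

λ ≈ 0.0192

P(T > 156.0) = e^(−λ·156.0) = 0.05, so λ = −ln(0.05)/156.0 = 0.0192.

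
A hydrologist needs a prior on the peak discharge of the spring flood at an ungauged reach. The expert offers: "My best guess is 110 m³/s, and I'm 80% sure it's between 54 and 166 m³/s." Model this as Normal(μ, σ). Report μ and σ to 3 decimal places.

A symmetric 80% interval runs μ ± z·σ with z = 1.282.
Half-width = 56, so σ = 56/1.282 = 43.697.
μ is the stated best guess, 110.000.

μ = 110.000, σ = 43.697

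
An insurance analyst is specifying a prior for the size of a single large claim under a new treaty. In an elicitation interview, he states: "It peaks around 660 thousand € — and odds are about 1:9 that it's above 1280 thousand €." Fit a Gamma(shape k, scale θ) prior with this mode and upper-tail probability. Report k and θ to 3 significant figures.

Gamma(k,θ) with k>1 has mode (k−1)θ, so θ = 660/(k−1).
Need P(X < 1280) = 0.9 with θ tied to k this way. Start at k = 2, θ = 660: P(X<1280) ≈ 0.577.
Too low — raise k to concentrate. Iterating converges to k ≈ 5.36.
Then θ = 660/(5.36−1) ≈ 151.

k ≈ 5.36, θ ≈ 151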